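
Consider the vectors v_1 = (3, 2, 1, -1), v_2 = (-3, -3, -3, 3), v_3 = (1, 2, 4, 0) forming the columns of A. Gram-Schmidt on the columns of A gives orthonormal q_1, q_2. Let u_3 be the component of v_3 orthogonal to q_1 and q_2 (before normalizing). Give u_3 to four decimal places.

v_1 = (3, 2, 1, -1); ‖v_1‖ = 3.8730, so q_1 = (0.7746, 0.5164, 0.2582, -0.2582).
q_1·v_2 = 0.7746·(-3) + 0.5164·(-3) + 0.2582·(-3) + (-0.2582)·3 = -5.4222.
u_2 = v_2 + 5.4222·q_1 = (1.2000, -0.2000, -1.6000, 1.6000).
‖u_2‖ = 2.5690, so q_2 = (0.4671, -0.0778, -0.6228, 0.6228).
q_1·v_3 = 0.7746·1 + 0.5164·2 + 0.2582·4 + (-0.2582)·0 = 2.8402; q_2·v_3 = 0.4671·1 + (-0.0778)·2 + (-0.6228)·4 + 0.6228·0 = -2.1798.
u_3 = v_3 − 2.8402·q_1 + 2.1798·q_2 = (-0.1818, 0.3636, 1.9091, 2.0909).

u_3 = (-0.1818, 0.3636, 1.9091, 2.0909)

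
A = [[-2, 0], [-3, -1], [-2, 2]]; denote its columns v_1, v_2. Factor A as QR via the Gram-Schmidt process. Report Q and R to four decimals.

q_1 = v_1/‖v_1‖ = (-2, -3, -2)/4.1231 = (-0.4851, -0.7276, -0.4851).
r_{12} = q_1·v_2 = -0.2425.
u_2 = v_2 + 0.2425·q_1 = (-0.1176, -1.1765, 1.8824).
‖u_2‖ = 2.2229, so q_2 = (-0.0529, -0.5293, 0.8468).

Q = [[-0.4851, -0.0529], [-0.7276, -0.5293], [-0.4851, 0.8468]], R = [[4.1231, -0.2425], [0.0000, 2.2229]]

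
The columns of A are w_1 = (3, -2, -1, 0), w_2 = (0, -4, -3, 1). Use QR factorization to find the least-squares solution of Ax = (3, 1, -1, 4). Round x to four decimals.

x = (0.7202, -0.1893)

w_1 = (3, -2, -1, 0); ‖w_1‖ = 3.7417, so e_1 = (0.8018, -0.5345, -0.2673, 0.0000).
e_1·w_2 = 0.8018·0 + (-0.5345)·(-4) + (-0.2673)·(-3) + 0.0000·1 = 2.9399.
u_2 = w_2 − 2.9399·e_1 = (-2.3571, -2.4286, -2.2143, 1.0000).
‖u_2‖ = 4.1662, so e_2 = (-0.5658, -0.5829, -0.5315, 0.2400).
Qᵀb = (2.1381, -0.7887).
Back-substitute: x_2 = -0.7887/4.1662 = -0.1893.
x_1 = (2.1381 − 2.9399·(-0.1893))/3.7417 = 0.7202.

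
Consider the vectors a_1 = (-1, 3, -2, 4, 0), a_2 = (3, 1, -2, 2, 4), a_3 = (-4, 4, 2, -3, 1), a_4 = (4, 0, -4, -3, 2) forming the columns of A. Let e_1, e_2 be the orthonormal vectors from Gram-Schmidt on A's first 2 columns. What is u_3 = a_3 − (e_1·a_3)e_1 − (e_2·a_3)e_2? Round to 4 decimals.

e_1 = a_1/‖a_1‖ = (-1, 3, -2, 4, 0)/5.4772 = (-0.1826, 0.5477, -0.3651, 0.7303, 0.0000).
r_{12} = e_1·a_2 = 2.1909.
u_2 = a_2 − 2.1909·e_1 = (3.4000, -0.2000, -1.2000, 0.4000, 4.0000).
‖u_2‖ = 5.4037, so e_2 = (0.6292, -0.0370, -0.2221, 0.0740, 0.7402).
r_{13} = e_1·a_3 = 0.0000; r_{23} = e_2·a_3 = -2.5908.
u_3 = a_3 + 0.0000·e_1 + 2.5908·e_2 = (-2.3699, 3.9041, 1.4247, -2.8082, 2.9178).

u_3 = (-2.3699, 3.9041, 1.4247, -2.8082, 2.9178)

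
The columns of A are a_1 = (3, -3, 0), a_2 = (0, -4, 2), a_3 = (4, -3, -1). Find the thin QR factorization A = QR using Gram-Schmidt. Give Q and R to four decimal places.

e_1 = a_1/‖a_1‖ = (3, -3, 0)/4.2426 = (0.7071, -0.7071, 0.0000).
r_{12} = e_1·a_2 = 2.8284.
u_2 = a_2 − 2.8284·e_1 = (-2.0000, -2.0000, 2.0000).
‖u_2‖ = 3.4641, so e_2 = (-0.5774, -0.5774, 0.5774).
r_{13} = e_1·a_3 = 4.9497; r_{23} = e_2·a_3 = -1.1547.
u_3 = a_3 − 4.9497·e_1 + 1.1547·e_2 = (-0.1667, -0.1667, -0.3333).
‖u_3‖ = 0.4082, so e_3 = (-0.4082, -0.4082, -0.8165).

Q = [[0.7071, -0.5774, -0.4082], [-0.7071, -0.5774, -0.4082], [0.0000, 0.5774, -0.8165]], R = [[4.2426, 2.8284, 4.9497], [0.0000, 3.4641, -1.1547], [0.0000, 0.0000, 0.4082]]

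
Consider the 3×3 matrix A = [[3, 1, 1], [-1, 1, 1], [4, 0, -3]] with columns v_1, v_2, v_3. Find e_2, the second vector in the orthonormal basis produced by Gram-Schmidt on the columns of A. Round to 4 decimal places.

v_1 = (3, -1, 4); ‖v_1‖ = 5.0990, so e_1 = (0.5883, -0.1961, 0.7845).
e_1·v_2 = 0.5883·1 + (-0.1961)·1 + 0.7845·0 = 0.3922.
u_2 = v_2 − 0.3922·e_1 = (0.7692, 1.0769, -0.3077).
‖u_2‖ = 1.3587, so e_2 = (0.5661, 0.7926, -0.2265).

e_2 = (0.5661, 0.7926, -0.2265)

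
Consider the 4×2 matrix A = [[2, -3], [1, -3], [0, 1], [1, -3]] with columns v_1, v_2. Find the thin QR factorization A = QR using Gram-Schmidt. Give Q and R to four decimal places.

v_1 = (2, 1, 0, 1); ‖v_1‖ = 2.4495, so q_1 = (0.8165, 0.4082, 0.0000, 0.4082).
q_1·v_2 = 0.8165·(-3) + 0.4082·(-3) + 0.0000·1 + 0.4082·(-3) = -4.8990.
u_2 = v_2 + 4.8990·q_1 = (1.0000, -1.0000, 1.0000, -1.0000).
‖u_2‖ = 2.0000, so q_2 = (0.5000, -0.5000, 0.5000, -0.5000).

Q = [[0.8165, 0.5000], [0.4082, -0.5000], [0.0000, 0.5000], [0.4082, -0.5000]], R = [[2.4495, -4.8990], [0.0000, 2.0000]]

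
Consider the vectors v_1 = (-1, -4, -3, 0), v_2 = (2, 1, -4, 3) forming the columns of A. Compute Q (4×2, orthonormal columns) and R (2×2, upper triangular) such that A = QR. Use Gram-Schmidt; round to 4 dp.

q_1 = v_1/‖v_1‖ = (-1, -4, -3, 0)/5.0990 = (-0.1961, -0.7845, -0.5883, 0.0000).
r_{12} = q_1·v_2 = 1.1767.
u_2 = v_2 − 1.1767·q_1 = (2.2308, 1.9231, -3.3077, 3.0000).
‖u_2‖ = 5.3493, so q_2 = (0.4170, 0.3595, -0.6183, 0.5608).

Q = [[-0.1961, 0.4170], [-0.7845, 0.3595], [-0.5883, -0.6183], [0.0000, 0.5608]], R = [[5.0990, 1.1767], [0.0000, 5.3493]]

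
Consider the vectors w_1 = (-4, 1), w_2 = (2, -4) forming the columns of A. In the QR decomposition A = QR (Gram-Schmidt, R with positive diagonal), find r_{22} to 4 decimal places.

r_{22} = 3.3955

e_1 = w_1/‖w_1‖ = (-4, 1)/4.1231 = (-0.9701, 0.2425).
r_{12} = e_1·w_2 = -2.9104.
u_2 = w_2 + 2.9104·e_1 = (-0.8235, -3.2941).
r_{22} = ‖u_2‖ = 3.3955.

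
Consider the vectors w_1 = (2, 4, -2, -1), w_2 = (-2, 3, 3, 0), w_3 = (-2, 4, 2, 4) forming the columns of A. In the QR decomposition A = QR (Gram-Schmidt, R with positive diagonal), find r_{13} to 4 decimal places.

q_1 = w_1/‖w_1‖ = (2, 4, -2, -1)/5.0000 = (0.4000, 0.8000, -0.4000, -0.2000).
r_{13} = q_1·w_3 = 0.8000.

r_{13} = 0.8000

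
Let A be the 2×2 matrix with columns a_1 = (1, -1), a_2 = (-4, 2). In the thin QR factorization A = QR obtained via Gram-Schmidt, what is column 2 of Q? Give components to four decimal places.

q_1 = a_1/‖a_1‖ = (1, -1)/1.4142 = (0.7071, -0.7071).
r_{12} = q_1·a_2 = -4.2426.
u_2 = a_2 + 4.2426·q_1 = (-1.0000, -1.0000).
‖u_2‖ = 1.4142, so q_2 = (-0.7071, -0.7071).

q_2 = (-0.7071, -0.7071)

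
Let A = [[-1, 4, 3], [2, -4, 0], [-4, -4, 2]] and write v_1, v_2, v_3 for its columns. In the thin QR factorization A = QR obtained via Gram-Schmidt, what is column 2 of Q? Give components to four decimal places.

v_1 = (-1, 2, -4); ‖v_1‖ = 4.5826, so q_1 = (-0.2182, 0.4364, -0.8729).
q_1·v_2 = (-0.2182)·4 + 0.4364·(-4) + (-0.8729)·(-4) = 0.8729.
u_2 = v_2 − 0.8729·q_1 = (4.1905, -4.3810, -3.2381).
‖u_2‖ = 6.8730, so q_2 = (0.6097, -0.6374, -0.4711).

q_2 = (0.6097, -0.6374, -0.4711)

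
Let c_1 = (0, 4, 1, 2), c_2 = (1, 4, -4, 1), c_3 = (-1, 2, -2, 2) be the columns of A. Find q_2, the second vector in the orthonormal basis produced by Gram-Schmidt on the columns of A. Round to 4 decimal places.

q_2 = (0.2013, 0.2685, -0.9396, -0.0671)

q_1 = c_1/‖c_1‖ = (0, 4, 1, 2)/4.5826 = (0.0000, 0.8729, 0.2182, 0.4364).
r_{12} = q_1·c_2 = 3.0551.
u_2 = c_2 − 3.0551·q_1 = (1.0000, 1.3333, -4.6667, -0.3333).
‖u_2‖ = 4.9666, so q_2 = (0.2013, 0.2685, -0.9396, -0.0671).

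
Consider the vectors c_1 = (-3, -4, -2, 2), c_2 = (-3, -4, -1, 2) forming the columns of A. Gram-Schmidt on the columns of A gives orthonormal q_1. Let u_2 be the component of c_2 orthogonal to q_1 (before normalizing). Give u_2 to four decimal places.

u_2 = (-0.1818, -0.2424, 0.8788, 0.1212)

c_1 = (-3, -4, -2, 2); ‖c_1‖ = 5.7446, so q_1 = (-0.5222, -0.6963, -0.3482, 0.3482).
q_1·c_2 = (-0.5222)·(-3) + (-0.6963)·(-4) + (-0.3482)·(-1) + 0.3482·2 = 5.3964.
u_2 = c_2 − 5.3964·q_1 = (-0.1818, -0.2424, 0.8788, 0.1212).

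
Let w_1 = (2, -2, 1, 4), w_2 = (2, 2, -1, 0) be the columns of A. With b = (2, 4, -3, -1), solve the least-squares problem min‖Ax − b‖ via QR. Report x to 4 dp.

w_1 = (2, -2, 1, 4); ‖w_1‖ = 5.0000, so q_1 = (0.4000, -0.4000, 0.2000, 0.8000).
q_1·w_2 = 0.4000·2 + (-0.4000)·2 + 0.2000·(-1) + 0.8000·0 = -0.2000.
u_2 = w_2 + 0.2000·q_1 = (2.0800, 1.9200, -0.9600, 0.1600).
‖u_2‖ = 2.9933, so q_2 = (0.6949, 0.6414, -0.3207, 0.0535).
Qᵀb = (-2.2000, 4.8642).
Back-substitute: x_2 = 4.8642/2.9933 = 1.6250.
x_1 = (-2.2000 + 0.2000·1.6250)/5.0000 = -0.3750.

x = (-0.3750, 1.6250)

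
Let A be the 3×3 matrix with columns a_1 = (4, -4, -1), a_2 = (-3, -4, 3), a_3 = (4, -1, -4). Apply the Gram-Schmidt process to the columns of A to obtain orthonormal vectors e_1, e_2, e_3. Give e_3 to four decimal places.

a_1 = (4, -4, -1); ‖a_1‖ = 5.7446, so e_1 = (0.6963, -0.6963, -0.1741).
e_1·a_2 = 0.6963·(-3) + (-0.6963)·(-4) + (-0.1741)·3 = 0.1741.
u_2 = a_2 − 0.1741·e_1 = (-3.1212, -3.8788, 3.0303).
‖u_2‖ = 5.8284, so e_2 = (-0.5355, -0.6655, 0.5199).
e_1·a_3 = 0.6963·4 + (-0.6963)·(-1) + (-0.1741)·(-4) = 4.1779; e_2·a_3 = (-0.5355)·4 + (-0.6655)·(-1) + 0.5199·(-4) = -3.5563.
u_3 = a_3 − 4.1779·e_1 + 3.5563·e_2 = (-0.8136, -0.4576, -1.4237).
‖u_3‖ = 1.7024, so e_3 = (-0.4779, -0.2688, -0.8363).

e_3 = (-0.4779, -0.2688, -0.8363)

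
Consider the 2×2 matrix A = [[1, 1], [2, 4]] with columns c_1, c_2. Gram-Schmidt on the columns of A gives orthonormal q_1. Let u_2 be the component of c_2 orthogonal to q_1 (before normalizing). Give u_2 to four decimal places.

c_1 = (1, 2); ‖c_1‖ = 2.2361, so q_1 = (0.4472, 0.8944).
q_1·c_2 = 0.4472·1 + 0.8944·4 = 4.0249.
u_2 = c_2 − 4.0249·q_1 = (-0.8000, 0.4000).

u_2 = (-0.8000, 0.4000)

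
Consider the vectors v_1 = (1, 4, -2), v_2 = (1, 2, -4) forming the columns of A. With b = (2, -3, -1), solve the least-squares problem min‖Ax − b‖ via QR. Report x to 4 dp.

x = (-1.1053, 0.8947)

v_1 = (1, 4, -2); ‖v_1‖ = 4.5826, so q_1 = (0.2182, 0.8729, -0.4364).
q_1·v_2 = 0.2182·1 + 0.8729·2 + (-0.4364)·(-4) = 3.7097.
u_2 = v_2 − 3.7097·q_1 = (0.1905, -1.2381, -2.3810).
‖u_2‖ = 2.6904, so q_2 = (0.0708, -0.4602, -0.8850).
Qᵀb = (-1.7457, 2.4072).
Back-substitute: x_2 = 2.4072/2.6904 = 0.8947.
x_1 = (-1.7457 − 3.7097·0.8947)/4.5826 = -1.1053.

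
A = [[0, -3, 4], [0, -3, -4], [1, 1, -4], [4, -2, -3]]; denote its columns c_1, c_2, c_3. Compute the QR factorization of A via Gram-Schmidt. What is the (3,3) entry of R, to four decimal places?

c_1 = (0, 0, 1, 4); ‖c_1‖ = 4.1231, so e_1 = (0.0000, 0.0000, 0.2425, 0.9701).
e_1·c_2 = 0.0000·(-3) + 0.0000·(-3) + 0.2425·1 + 0.9701·(-2) = -1.6977.
u_2 = c_2 + 1.6977·e_1 = (-3.0000, -3.0000, 1.4118, -0.3529).
‖u_2‖ = 4.4853, so e_2 = (-0.6689, -0.6689, 0.3148, -0.0787).
e_1·c_3 = 0.0000·4 + 0.0000·(-4) + 0.2425·(-4) + 0.9701·(-3) = -3.8806; e_2·c_3 = (-0.6689)·4 + (-0.6689)·(-4) + 0.3148·(-4) + (-0.0787)·(-3) = -1.0230.
u_3 = c_3 + 3.8806·e_1 + 1.0230·e_2 = (3.3158, -4.6842, -2.7368, 0.6842).
r_{33} = ‖u_3‖ = 6.3949.

r_{33} = 6.3949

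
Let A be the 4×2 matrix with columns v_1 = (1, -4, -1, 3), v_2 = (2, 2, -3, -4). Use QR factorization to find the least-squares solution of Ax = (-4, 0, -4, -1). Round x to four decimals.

x = (0.0315, 0.2568)

v_1 = (1, -4, -1, 3); ‖v_1‖ = 5.1962, so q_1 = (0.1925, -0.7698, -0.1925, 0.5774).
q_1·v_2 = 0.1925·2 + (-0.7698)·2 + (-0.1925)·(-3) + 0.5774·(-4) = -2.8868.
u_2 = v_2 + 2.8868·q_1 = (2.5556, -0.2222, -3.5556, -2.3333).
‖u_2‖ = 4.9666, so q_2 = (0.5146, -0.0447, -0.7159, -0.4698).
Qᵀb = (-0.5774, 1.2752).
Back-substitute: x_2 = 1.2752/4.9666 = 0.2568.
x_1 = (-0.5774 + 2.8868·0.2568)/5.1962 = 0.0315.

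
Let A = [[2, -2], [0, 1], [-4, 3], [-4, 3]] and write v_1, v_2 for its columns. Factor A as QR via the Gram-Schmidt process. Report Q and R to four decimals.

v_1 = (2, 0, -4, -4); ‖v_1‖ = 6.0000, so e_1 = (0.3333, 0.0000, -0.6667, -0.6667).
e_1·v_2 = 0.3333·(-2) + 0.0000·1 + (-0.6667)·3 + (-0.6667)·3 = -4.6667.
u_2 = v_2 + 4.6667·e_1 = (-0.4444, 1.0000, -0.1111, -0.1111).
‖u_2‖ = 1.1055, so e_2 = (-0.4020, 0.9045, -0.1005, -0.1005).

Q = [[0.3333, -0.4020], [0.0000, 0.9045], [-0.6667, -0.1005], [-0.6667, -0.1005]], R = [[6.0000, -4.6667], [0.0000, 1.1055]]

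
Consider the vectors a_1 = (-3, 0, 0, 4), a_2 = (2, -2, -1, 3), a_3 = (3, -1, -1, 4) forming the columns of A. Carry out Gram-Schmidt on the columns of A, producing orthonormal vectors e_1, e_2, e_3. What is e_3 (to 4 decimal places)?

a_1 = (-3, 0, 0, 4); ‖a_1‖ = 5.0000, so e_1 = (-0.6000, 0.0000, 0.0000, 0.8000).
e_1·a_2 = (-0.6000)·2 + 0.0000·(-2) + 0.0000·(-1) + 0.8000·3 = 1.2000.
u_2 = a_2 − 1.2000·e_1 = (2.7200, -2.0000, -1.0000, 2.0400).
‖u_2‖ = 4.0694, so e_2 = (0.6684, -0.4915, -0.2457, 0.5013).
e_1·a_3 = (-0.6000)·3 + 0.0000·(-1) + 0.0000·(-1) + 0.8000·4 = 1.4000; e_2·a_3 = 0.6684·3 + (-0.4915)·(-1) + (-0.2457)·(-1) + 0.5013·4 = 4.7476.
u_3 = a_3 − 1.4000·e_1 − 4.7476·e_2 = (0.6667, 1.3333, 0.1667, 0.5000).
‖u_3‖ = 1.5811, so e_3 = (0.4216, 0.8433, 0.1054, 0.3162).

e_3 = (0.4216, 0.8433, 0.1054, 0.3162)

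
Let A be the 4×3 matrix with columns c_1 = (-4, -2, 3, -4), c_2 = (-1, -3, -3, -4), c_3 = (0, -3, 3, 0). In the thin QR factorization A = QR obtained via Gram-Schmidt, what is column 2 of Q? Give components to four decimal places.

q_2 = (0.0956, -0.4199, -0.7732, -0.4656)

c_1 = (-4, -2, 3, -4); ‖c_1‖ = 6.7082, so q_1 = (-0.5963, -0.2981, 0.4472, -0.5963).
q_1·c_2 = (-0.5963)·(-1) + (-0.2981)·(-3) + 0.4472·(-3) + (-0.5963)·(-4) = 2.5342.
u_2 = c_2 − 2.5342·q_1 = (0.5111, -2.2444, -4.1333, -2.4889).
‖u_2‖ = 5.3458, so q_2 = (0.0956, -0.4199, -0.7732, -0.4656).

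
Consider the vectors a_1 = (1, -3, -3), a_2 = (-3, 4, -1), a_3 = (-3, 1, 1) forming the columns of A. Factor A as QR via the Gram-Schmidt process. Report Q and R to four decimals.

a_1 = (1, -3, -3); ‖a_1‖ = 4.3589, so e_1 = (0.2294, -0.6882, -0.6882).
e_1·a_2 = 0.2294·(-3) + (-0.6882)·4 + (-0.6882)·(-1) = -2.7530.
u_2 = a_2 + 2.7530·e_1 = (-2.3684, 2.1053, -2.8947).
‖u_2‖ = 4.2920, so e_2 = (-0.5518, 0.4905, -0.6745).
e_1·a_3 = 0.2294·(-3) + (-0.6882)·1 + (-0.6882)·1 = -2.0647; e_2·a_3 = (-0.5518)·(-3) + 0.4905·1 + (-0.6745)·1 = 1.4715.
u_3 = a_3 + 2.0647·e_1 − 1.4715·e_2 = (-1.7143, -1.1429, 0.5714).
‖u_3‖ = 2.1381, so e_3 = (-0.8018, -0.5345, 0.2673).

Q = [[0.2294, -0.5518, -0.8018], [-0.6882, 0.4905, -0.5345], [-0.6882, -0.6745, 0.2673]], R = [[4.3589, -2.7530, -2.0647], [0.0000, 4.2920, 1.4715], [0.0000, 0.0000, 2.1381]]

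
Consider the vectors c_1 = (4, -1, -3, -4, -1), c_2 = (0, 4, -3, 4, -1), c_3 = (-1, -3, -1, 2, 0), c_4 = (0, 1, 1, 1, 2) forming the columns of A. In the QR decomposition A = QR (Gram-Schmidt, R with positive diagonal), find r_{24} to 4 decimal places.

r_{24} = 0.1071

c_1 = (4, -1, -3, -4, -1); ‖c_1‖ = 6.5574, so e_1 = (0.6100, -0.1525, -0.4575, -0.6100, -0.1525).
e_1·c_2 = 0.6100·0 + (-0.1525)·4 + (-0.4575)·(-3) + (-0.6100)·4 + (-0.1525)·(-1) = -1.5250.
u_2 = c_2 + 1.5250·e_1 = (0.9302, 3.7674, -3.6977, 3.0698, -1.2326).
‖u_2‖ = 6.2988, so e_2 = (0.1477, 0.5981, -0.5870, 0.4874, -0.1957).
r_{24} = e_2·c_4 = 0.1071.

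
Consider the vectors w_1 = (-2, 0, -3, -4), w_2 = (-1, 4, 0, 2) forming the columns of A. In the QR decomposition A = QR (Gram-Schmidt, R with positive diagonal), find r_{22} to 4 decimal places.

w_1 = (-2, 0, -3, -4); ‖w_1‖ = 5.3852, so e_1 = (-0.3714, 0.0000, -0.5571, -0.7428).
e_1·w_2 = (-0.3714)·(-1) + 0.0000·4 + (-0.5571)·0 + (-0.7428)·2 = -1.1142.
u_2 = w_2 + 1.1142·e_1 = (-1.4138, 4.0000, -0.6207, 1.1724).
r_{22} = ‖u_2‖ = 4.4451.

r_{22} = 4.4451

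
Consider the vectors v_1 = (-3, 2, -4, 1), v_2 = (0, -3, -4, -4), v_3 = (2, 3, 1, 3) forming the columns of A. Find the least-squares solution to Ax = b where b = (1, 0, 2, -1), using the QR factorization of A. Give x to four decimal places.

x = (-0.3871, -0.0731, -0.0528)

v_1 = (-3, 2, -4, 1); ‖v_1‖ = 5.4772, so e_1 = (-0.5477, 0.3651, -0.7303, 0.1826).
e_1·v_2 = (-0.5477)·0 + 0.3651·(-3) + (-0.7303)·(-4) + 0.1826·(-4) = 1.0954.
u_2 = v_2 − 1.0954·e_1 = (0.6000, -3.4000, -3.2000, -4.2000).
‖u_2‖ = 6.3087, so e_2 = (0.0951, -0.5389, -0.5072, -0.6657).
e_1·v_3 = (-0.5477)·2 + 0.3651·3 + (-0.7303)·1 + 0.1826·3 = -0.1826; e_2·v_3 = 0.0951·2 + (-0.5389)·3 + (-0.5072)·1 + (-0.6657)·3 = -3.9311.
u_3 = v_3 + 0.1826·e_1 + 3.9311·e_2 = (2.2739, 0.9481, -1.1273, 0.4162).
‖u_3‖ = 2.7411, so e_3 = (0.8296, 0.3459, -0.4113, 0.1519).
Qᵀb = (-2.1909, -0.2536, -0.1448).
Back-substitute: x_3 = -0.1448/2.7411 = -0.0528.
x_2 = (-0.2536 + 3.9311·(-0.0528))/6.3087 = -0.0731.
x_1 = (-2.1909 − 1.0954·(-0.0731) + 0.1826·(-0.0528))/5.4772 = -0.3871.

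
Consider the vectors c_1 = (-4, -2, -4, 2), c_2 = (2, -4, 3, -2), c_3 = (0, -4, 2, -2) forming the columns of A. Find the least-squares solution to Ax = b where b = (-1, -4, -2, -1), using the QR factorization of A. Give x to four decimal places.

e_1 = c_1/‖c_1‖ = (-4, -2, -4, 2)/6.3246 = (-0.6325, -0.3162, -0.6325, 0.3162).
r_{12} = e_1·c_2 = -2.5298.
u_2 = c_2 + 2.5298·e_1 = (0.4000, -4.8000, 1.4000, -1.2000).
‖u_2‖ = 5.1575, so e_2 = (0.0776, -0.9307, 0.2714, -0.2327).
r_{13} = e_1·c_3 = -0.6325; r_{23} = e_2·c_3 = 4.7310.
u_3 = c_3 + 0.6325·e_1 − 4.7310·e_2 = (-0.7669, 0.2030, 0.3158, -0.6992).
‖u_3‖ = 1.1037, so e_3 = (-0.6949, 0.1839, 0.2861, -0.6336).
Qᵀb = (2.8460, 3.3349, 0.0204).
Back-substitute: x_3 = 0.0204/1.1037 = 0.0185.
x_2 = (3.3349 − 4.7310·0.0185)/5.1575 = 0.6296.
x_1 = (2.8460 + 2.5298·0.6296 + 0.6325·0.0185)/6.3246 = 0.7037.

x = (0.7037, 0.6296, 0.0185)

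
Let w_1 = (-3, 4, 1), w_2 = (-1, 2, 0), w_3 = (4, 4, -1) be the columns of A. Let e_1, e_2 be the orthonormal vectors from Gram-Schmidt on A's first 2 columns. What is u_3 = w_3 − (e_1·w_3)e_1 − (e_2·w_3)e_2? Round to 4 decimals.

u_3 = (2.2222, 1.1111, 2.2222)

w_1 = (-3, 4, 1); ‖w_1‖ = 5.0990, so e_1 = (-0.5883, 0.7845, 0.1961).
e_1·w_2 = (-0.5883)·(-1) + 0.7845·2 + 0.1961·0 = 2.1573.
u_2 = w_2 − 2.1573·e_1 = (0.2692, 0.3077, -0.4231).
‖u_2‖ = 0.5883, so e_2 = (0.4576, 0.5230, -0.7191).
e_1·w_3 = (-0.5883)·4 + 0.7845·4 + 0.1961·(-1) = 0.5883; e_2·w_3 = 0.4576·4 + 0.5230·4 + (-0.7191)·(-1) = 4.6414.
u_3 = w_3 − 0.5883·e_1 − 4.6414·e_2 = (2.2222, 1.1111, 2.2222).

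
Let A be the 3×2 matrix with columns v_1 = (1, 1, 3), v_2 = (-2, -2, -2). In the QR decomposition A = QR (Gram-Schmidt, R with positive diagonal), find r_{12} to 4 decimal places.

v_1 = (1, 1, 3); ‖v_1‖ = 3.3166, so e_1 = (0.3015, 0.3015, 0.9045).
r_{12} = e_1·v_2 = -3.0151.

r_{12} = -3.0151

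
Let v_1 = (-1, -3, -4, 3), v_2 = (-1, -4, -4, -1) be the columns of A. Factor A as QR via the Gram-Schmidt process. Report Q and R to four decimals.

Q = [[-0.1690, -0.0671], [-0.5071, -0.4622], [-0.6761, -0.2684], [0.5071, -0.8425]], R = [[5.9161, 4.3948], [0.0000, 3.8322]]

q_1 = v_1/‖v_1‖ = (-1, -3, -4, 3)/5.9161 = (-0.1690, -0.5071, -0.6761, 0.5071).
r_{12} = q_1·v_2 = 4.3948.
u_2 = v_2 − 4.3948·q_1 = (-0.2571, -1.7714, -1.0286, -3.2286).
‖u_2‖ = 3.8322, so q_2 = (-0.0671, -0.4622, -0.2684, -0.8425).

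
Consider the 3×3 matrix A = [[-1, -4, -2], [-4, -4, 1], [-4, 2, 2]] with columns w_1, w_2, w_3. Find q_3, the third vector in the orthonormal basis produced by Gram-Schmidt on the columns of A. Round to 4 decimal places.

w_1 = (-1, -4, -4); ‖w_1‖ = 5.7446, so q_1 = (-0.1741, -0.6963, -0.6963).
q_1·w_2 = (-0.1741)·(-4) + (-0.6963)·(-4) + (-0.6963)·2 = 2.0889.
u_2 = w_2 − 2.0889·q_1 = (-3.6364, -2.5455, 3.4545).
‖u_2‖ = 5.6246, so q_2 = (-0.6465, -0.4526, 0.6142).
q_1·w_3 = (-0.1741)·(-2) + (-0.6963)·1 + (-0.6963)·2 = -1.7408; q_2·w_3 = (-0.6465)·(-2) + (-0.4526)·1 + 0.6142·2 = 2.0688.
u_3 = w_3 + 1.7408·q_1 − 2.0688·q_2 = (-0.9655, 0.7241, -0.4828).
‖u_3‖ = 1.2999, so q_3 = (-0.7428, 0.5571, -0.3714).

q_3 = (-0.7428, 0.5571, -0.3714)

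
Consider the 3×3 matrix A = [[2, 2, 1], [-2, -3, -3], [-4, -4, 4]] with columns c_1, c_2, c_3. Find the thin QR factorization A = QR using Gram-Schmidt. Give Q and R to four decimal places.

Q = [[0.4082, -0.1826, 0.8944], [-0.4082, -0.9129, 0.0000], [-0.8165, 0.3651, 0.4472]], R = [[4.8990, 5.3072, -1.6330], [0.0000, 0.9129, 4.0166], [0.0000, 0.0000, 2.6833]]

e_1 = c_1/‖c_1‖ = (2, -2, -4)/4.8990 = (0.4082, -0.4082, -0.8165).
r_{12} = e_1·c_2 = 5.3072.
u_2 = c_2 − 5.3072·e_1 = (-0.1667, -0.8333, 0.3333).
‖u_2‖ = 0.9129, so e_2 = (-0.1826, -0.9129, 0.3651).
r_{13} = e_1·c_3 = -1.6330; r_{23} = e_2·c_3 = 4.0166.
u_3 = c_3 + 1.6330·e_1 − 4.0166·e_2 = (2.4000, 0.0000, 1.2000).
‖u_3‖ = 2.6833, so e_3 = (0.8944, 0.0000, 0.4472).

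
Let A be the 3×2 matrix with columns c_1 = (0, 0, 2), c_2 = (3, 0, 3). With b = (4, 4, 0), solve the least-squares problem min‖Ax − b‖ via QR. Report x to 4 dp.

x = (-2.0000, 1.3333)

c_1 = (0, 0, 2); ‖c_1‖ = 2.0000, so q_1 = (0.0000, 0.0000, 1.0000).
q_1·c_2 = 0.0000·3 + 0.0000·0 + 1.0000·3 = 3.0000.
u_2 = c_2 − 3.0000·q_1 = (3.0000, 0.0000, 0.0000).
‖u_2‖ = 3.0000, so q_2 = (1.0000, 0.0000, 0.0000).
Qᵀb = (0.0000, 4.0000).
Back-substitute: x_2 = 4.0000/3.0000 = 1.3333.
x_1 = (0.0000 − 3.0000·1.3333)/2.0000 = -2.0000.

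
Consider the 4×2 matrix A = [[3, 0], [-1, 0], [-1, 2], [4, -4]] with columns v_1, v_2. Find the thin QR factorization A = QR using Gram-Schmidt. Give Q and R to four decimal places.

Q = [[0.5774, 0.7071], [-0.1925, -0.2357], [-0.1925, 0.4714], [0.7698, -0.4714]], R = [[5.1962, -3.4641], [0.0000, 2.8284]]

v_1 = (3, -1, -1, 4); ‖v_1‖ = 5.1962, so e_1 = (0.5774, -0.1925, -0.1925, 0.7698).
e_1·v_2 = 0.5774·0 + (-0.1925)·0 + (-0.1925)·2 + 0.7698·(-4) = -3.4641.
u_2 = v_2 + 3.4641·e_1 = (2.0000, -0.6667, 1.3333, -1.3333).
‖u_2‖ = 2.8284, so e_2 = (0.7071, -0.2357, 0.4714, -0.4714).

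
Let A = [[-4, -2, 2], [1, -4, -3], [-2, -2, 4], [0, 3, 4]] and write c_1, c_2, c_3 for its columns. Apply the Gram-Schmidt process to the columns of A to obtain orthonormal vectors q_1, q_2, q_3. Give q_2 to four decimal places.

q_2 = (-0.0870, -0.8005, -0.2262, 0.5482)

q_1 = c_1/‖c_1‖ = (-4, 1, -2, 0)/4.5826 = (-0.8729, 0.2182, -0.4364, 0.0000).
r_{12} = q_1·c_2 = 1.7457.
u_2 = c_2 − 1.7457·q_1 = (-0.4762, -4.3810, -1.2381, 3.0000).
‖u_2‖ = 5.4729, so q_2 = (-0.0870, -0.8005, -0.2262, 0.5482).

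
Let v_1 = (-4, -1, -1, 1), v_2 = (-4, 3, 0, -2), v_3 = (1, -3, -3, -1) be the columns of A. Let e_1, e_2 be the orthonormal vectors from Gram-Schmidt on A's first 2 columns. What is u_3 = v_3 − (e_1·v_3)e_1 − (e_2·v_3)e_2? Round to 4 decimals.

u_3 = (0.3488, -1.1163, -2.6512, -2.3721)

v_1 = (-4, -1, -1, 1); ‖v_1‖ = 4.3589, so e_1 = (-0.9177, -0.2294, -0.2294, 0.2294).
e_1·v_2 = (-0.9177)·(-4) + (-0.2294)·3 + (-0.2294)·0 + 0.2294·(-2) = 2.5236.
u_2 = v_2 − 2.5236·e_1 = (-1.6842, 3.5789, 0.5789, -2.5789).
‖u_2‖ = 4.7573, so e_2 = (-0.3540, 0.7523, 0.1217, -0.5421).
e_1·v_3 = (-0.9177)·1 + (-0.2294)·(-3) + (-0.2294)·(-3) + 0.2294·(-1) = 0.2294; e_2·v_3 = (-0.3540)·1 + 0.7523·(-3) + 0.1217·(-3) + (-0.5421)·(-1) = -2.4340.
u_3 = v_3 − 0.2294·e_1 + 2.4340·e_2 = (0.3488, -1.1163, -2.6512, -2.3721).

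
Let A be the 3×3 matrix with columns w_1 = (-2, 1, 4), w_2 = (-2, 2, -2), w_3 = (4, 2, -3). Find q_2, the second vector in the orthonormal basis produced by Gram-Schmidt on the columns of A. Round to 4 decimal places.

q_2 = (-0.6374, 0.6097, -0.4711)

q_1 = w_1/‖w_1‖ = (-2, 1, 4)/4.5826 = (-0.4364, 0.2182, 0.8729).
r_{12} = q_1·w_2 = -0.4364.
u_2 = w_2 + 0.4364·q_1 = (-2.1905, 2.0952, -1.6190).
‖u_2‖ = 3.4365, so q_2 = (-0.6374, 0.6097, -0.4711).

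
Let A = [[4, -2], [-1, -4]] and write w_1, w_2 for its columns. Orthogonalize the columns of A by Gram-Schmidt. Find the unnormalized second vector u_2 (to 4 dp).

w_1 = (4, -1); ‖w_1‖ = 4.1231, so q_1 = (0.9701, -0.2425).
q_1·w_2 = 0.9701·(-2) + (-0.2425)·(-4) = -0.9701.
u_2 = w_2 + 0.9701·q_1 = (-1.0588, -4.2353).

u_2 = (-1.0588, -4.2353)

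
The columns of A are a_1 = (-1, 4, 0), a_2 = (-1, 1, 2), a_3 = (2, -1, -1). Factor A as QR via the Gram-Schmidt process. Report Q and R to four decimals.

a_1 = (-1, 4, 0); ‖a_1‖ = 4.1231, so e_1 = (-0.2425, 0.9701, 0.0000).
e_1·a_2 = (-0.2425)·(-1) + 0.9701·1 + 0.0000·2 = 1.2127.
u_2 = a_2 − 1.2127·e_1 = (-0.7059, -0.1765, 2.0000).
‖u_2‖ = 2.1282, so e_2 = (-0.3317, -0.0829, 0.9397).
e_1·a_3 = (-0.2425)·2 + 0.9701·(-1) + 0.0000·(-1) = -1.4552; e_2·a_3 = (-0.3317)·2 + (-0.0829)·(-1) + 0.9397·(-1) = -1.5202.
u_3 = a_3 + 1.4552·e_1 + 1.5202·e_2 = (1.1429, 0.2857, 0.4286).
‖u_3‖ = 1.2536, so e_3 = (0.9117, 0.2279, 0.3419).

Q = [[-0.2425, -0.3317, 0.9117], [0.9701, -0.0829, 0.2279], [0.0000, 0.9397, 0.3419]], R = [[4.1231, 1.2127, -1.4552], [0.0000, 2.1282, -1.5202], [0.0000, 0.0000, 1.2536]]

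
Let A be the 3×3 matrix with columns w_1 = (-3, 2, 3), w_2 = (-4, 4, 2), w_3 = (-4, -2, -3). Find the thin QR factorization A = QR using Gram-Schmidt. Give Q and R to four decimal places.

Q = [[-0.6396, -0.1980, -0.7428], [0.4264, 0.7126, -0.5571], [0.6396, -0.6730, -0.3714]], R = [[4.6904, 5.5432, -0.2132], [0.0000, 2.2962, 1.3857], [0.0000, 0.0000, 5.1995]]

e_1 = w_1/‖w_1‖ = (-3, 2, 3)/4.6904 = (-0.6396, 0.4264, 0.6396).
r_{12} = e_1·w_2 = 5.5432.
u_2 = w_2 − 5.5432·e_1 = (-0.4545, 1.6364, -1.5455).
‖u_2‖ = 2.2962, so e_2 = (-0.1980, 0.7126, -0.6730).
r_{13} = e_1·w_3 = -0.2132; r_{23} = e_2·w_3 = 1.3857.
u_3 = w_3 + 0.2132·e_1 − 1.3857·e_2 = (-3.8621, -2.8966, -1.9310).
‖u_3‖ = 5.1995, so e_3 = (-0.7428, -0.5571, -0.3714).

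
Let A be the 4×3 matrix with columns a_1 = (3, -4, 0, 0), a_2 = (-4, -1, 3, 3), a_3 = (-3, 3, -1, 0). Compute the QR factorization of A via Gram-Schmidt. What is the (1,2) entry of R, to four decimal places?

r_{12} = -1.6000

e_1 = a_1/‖a_1‖ = (3, -4, 0, 0)/5.0000 = (0.6000, -0.8000, 0.0000, 0.0000).
r_{12} = e_1·a_2 = -1.6000.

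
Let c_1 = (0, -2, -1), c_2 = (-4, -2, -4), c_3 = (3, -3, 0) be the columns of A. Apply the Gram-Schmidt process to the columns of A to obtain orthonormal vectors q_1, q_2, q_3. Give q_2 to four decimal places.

q_2 = (-0.8305, 0.2491, -0.4983)

c_1 = (0, -2, -1); ‖c_1‖ = 2.2361, so q_1 = (0.0000, -0.8944, -0.4472).
q_1·c_2 = 0.0000·(-4) + (-0.8944)·(-2) + (-0.4472)·(-4) = 3.5777.
u_2 = c_2 − 3.5777·q_1 = (-4.0000, 1.2000, -2.4000).
‖u_2‖ = 4.8166, so q_2 = (-0.8305, 0.2491, -0.4983).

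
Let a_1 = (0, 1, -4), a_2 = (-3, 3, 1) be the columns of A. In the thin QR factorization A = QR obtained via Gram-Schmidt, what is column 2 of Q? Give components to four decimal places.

e_2 = (-0.6893, 0.7028, 0.1757)

e_1 = a_1/‖a_1‖ = (0, 1, -4)/4.1231 = (0.0000, 0.2425, -0.9701).
r_{12} = e_1·a_2 = -0.2425.
u_2 = a_2 + 0.2425·e_1 = (-3.0000, 3.0588, 0.7647).
‖u_2‖ = 4.3521, so e_2 = (-0.6893, 0.7028, 0.1757).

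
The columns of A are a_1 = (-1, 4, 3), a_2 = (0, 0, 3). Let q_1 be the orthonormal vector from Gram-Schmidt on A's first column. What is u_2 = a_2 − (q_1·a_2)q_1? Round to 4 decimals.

a_1 = (-1, 4, 3); ‖a_1‖ = 5.0990, so q_1 = (-0.1961, 0.7845, 0.5883).
q_1·a_2 = (-0.1961)·0 + 0.7845·0 + 0.5883·3 = 1.7650.
u_2 = a_2 − 1.7650·q_1 = (0.3462, -1.3846, 1.9615).

u_2 = (0.3462, -1.3846, 1.9615)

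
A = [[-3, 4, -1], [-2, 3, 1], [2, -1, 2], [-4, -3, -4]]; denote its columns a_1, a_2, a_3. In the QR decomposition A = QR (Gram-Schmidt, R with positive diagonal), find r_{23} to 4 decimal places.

a_1 = (-3, -2, 2, -4); ‖a_1‖ = 5.7446, so q_1 = (-0.5222, -0.3482, 0.3482, -0.6963).
q_1·a_2 = (-0.5222)·4 + (-0.3482)·3 + 0.3482·(-1) + (-0.6963)·(-3) = -1.3926.
u_2 = a_2 + 1.3926·q_1 = (3.2727, 2.5152, -0.5152, -3.9697).
‖u_2‖ = 5.7498, so q_2 = (0.5692, 0.4374, -0.0896, -0.6904).
r_{23} = q_2·a_3 = 2.4507.

r_{23} = 2.4507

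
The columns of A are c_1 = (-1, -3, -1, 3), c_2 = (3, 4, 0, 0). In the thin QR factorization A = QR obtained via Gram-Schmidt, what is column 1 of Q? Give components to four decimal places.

q_1 = (-0.2236, -0.6708, -0.2236, 0.6708)

q_1 = c_1/‖c_1‖ = (-1, -3, -1, 3)/4.4721 = (-0.2236, -0.6708, -0.2236, 0.6708).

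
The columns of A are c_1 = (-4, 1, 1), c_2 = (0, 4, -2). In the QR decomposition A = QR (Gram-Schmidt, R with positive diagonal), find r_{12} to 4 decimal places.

q_1 = c_1/‖c_1‖ = (-4, 1, 1)/4.2426 = (-0.9428, 0.2357, 0.2357).
r_{12} = q_1·c_2 = 0.4714.

r_{12} = 0.4714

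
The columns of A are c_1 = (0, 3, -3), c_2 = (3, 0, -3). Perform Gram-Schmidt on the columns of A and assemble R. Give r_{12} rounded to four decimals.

r_{12} = 2.1213

c_1 = (0, 3, -3); ‖c_1‖ = 4.2426, so e_1 = (0.0000, 0.7071, -0.7071).
r_{12} = e_1·c_2 = 2.1213.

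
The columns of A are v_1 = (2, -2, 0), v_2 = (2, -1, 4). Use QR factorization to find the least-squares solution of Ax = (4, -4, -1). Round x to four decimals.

x = (2.1818, -0.2424)

q_1 = v_1/‖v_1‖ = (2, -2, 0)/2.8284 = (0.7071, -0.7071, 0.0000).
r_{12} = q_1·v_2 = 2.1213.
u_2 = v_2 − 2.1213·q_1 = (0.5000, 0.5000, 4.0000).
‖u_2‖ = 4.0620, so q_2 = (0.1231, 0.1231, 0.9847).
Qᵀb = (5.6569, -0.9847).
Back-substitute: x_2 = -0.9847/4.0620 = -0.2424.
x_1 = (5.6569 − 2.1213·(-0.2424))/2.8284 = 2.1818.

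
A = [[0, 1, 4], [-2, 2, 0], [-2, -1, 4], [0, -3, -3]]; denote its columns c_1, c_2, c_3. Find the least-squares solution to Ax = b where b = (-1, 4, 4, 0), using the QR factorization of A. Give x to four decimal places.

c_1 = (0, -2, -2, 0); ‖c_1‖ = 2.8284, so e_1 = (0.0000, -0.7071, -0.7071, 0.0000).
e_1·c_2 = 0.0000·1 + (-0.7071)·2 + (-0.7071)·(-1) + 0.0000·(-3) = -0.7071.
u_2 = c_2 + 0.7071·e_1 = (1.0000, 1.5000, -1.5000, -3.0000).
‖u_2‖ = 3.8079, so e_2 = (0.2626, 0.3939, -0.3939, -0.7878).
e_1·c_3 = 0.0000·4 + (-0.7071)·0 + (-0.7071)·4 + 0.0000·(-3) = -2.8284; e_2·c_3 = 0.2626·4 + 0.3939·0 + (-0.3939)·4 + (-0.7878)·(-3) = 1.8383.
u_3 = c_3 + 2.8284·e_1 − 1.8383·e_2 = (3.5172, -2.7241, 2.7241, -1.5517).
‖u_3‖ = 5.4425, so e_3 = (0.6463, -0.5005, 0.5005, -0.2851).
Qᵀb = (-5.6569, -0.2626, -0.6463).
Back-substitute: x_3 = -0.6463/5.4425 = -0.1187.
x_2 = (-0.2626 − 1.8383·(-0.1187))/3.8079 = -0.0116.
x_1 = (-5.6569 + 0.7071·(-0.0116) + 2.8284·(-0.1187))/2.8284 = -2.1217.

x = (-2.1217, -0.0116, -0.1187)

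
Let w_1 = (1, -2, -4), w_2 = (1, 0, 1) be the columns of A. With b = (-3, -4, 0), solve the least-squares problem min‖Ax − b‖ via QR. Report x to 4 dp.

x = (0.0303, -1.4545)

w_1 = (1, -2, -4); ‖w_1‖ = 4.5826, so e_1 = (0.2182, -0.4364, -0.8729).
e_1·w_2 = 0.2182·1 + (-0.4364)·0 + (-0.8729)·1 = -0.6547.
u_2 = w_2 + 0.6547·e_1 = (1.1429, -0.2857, 0.4286).
‖u_2‖ = 1.2536, so e_2 = (0.9117, -0.2279, 0.3419).
Qᵀb = (1.0911, -1.8234).
Back-substitute: x_2 = -1.8234/1.2536 = -1.4545.
x_1 = (1.0911 + 0.6547·(-1.4545))/4.5826 = 0.0303.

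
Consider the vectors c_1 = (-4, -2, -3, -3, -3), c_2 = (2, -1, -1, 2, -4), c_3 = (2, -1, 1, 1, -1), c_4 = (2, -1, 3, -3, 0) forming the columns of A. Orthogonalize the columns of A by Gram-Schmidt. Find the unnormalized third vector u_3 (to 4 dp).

q_1 = c_1/‖c_1‖ = (-4, -2, -3, -3, -3)/6.8557 = (-0.5835, -0.2917, -0.4376, -0.4376, -0.4376).
r_{12} = q_1·c_2 = 0.4376.
u_2 = c_2 − 0.4376·q_1 = (2.2553, -0.8723, -0.8085, 2.1915, -3.8085).
‖u_2‖ = 5.0802, so q_2 = (0.4439, -0.1717, -0.1591, 0.4314, -0.7497).
r_{13} = q_1·c_3 = -1.3128; r_{23} = q_2·c_3 = 2.0815.
u_3 = c_3 + 1.3128·q_1 − 2.0815·q_2 = (0.3100, -1.0256, 0.7568, -0.4724, -0.0140).

u_3 = (0.3100, -1.0256, 0.7568, -0.4724, -0.0140)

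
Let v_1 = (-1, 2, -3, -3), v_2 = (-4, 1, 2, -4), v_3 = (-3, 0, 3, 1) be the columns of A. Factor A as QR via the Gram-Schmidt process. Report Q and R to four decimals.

Q = [[-0.2085, -0.6274, -0.6295], [0.4170, -0.0078, 0.3992], [-0.6255, 0.6430, -0.1689], [-0.6255, -0.4392, 0.6449]], R = [[4.7958, 2.5022, -1.8766], [0.0000, 5.5443, 3.3721], [0.0000, 0.0000, 2.0267]]

e_1 = v_1/‖v_1‖ = (-1, 2, -3, -3)/4.7958 = (-0.2085, 0.4170, -0.6255, -0.6255).
r_{12} = e_1·v_2 = 2.5022.
u_2 = v_2 − 2.5022·e_1 = (-3.4783, -0.0435, 3.5652, -2.4348).
‖u_2‖ = 5.5443, so e_2 = (-0.6274, -0.0078, 0.6430, -0.4392).
r_{13} = e_1·v_3 = -1.8766; r_{23} = e_2·v_3 = 3.3721.
u_3 = v_3 + 1.8766·e_1 − 3.3721·e_2 = (-1.2758, 0.8091, -0.3423, 1.3069).
‖u_3‖ = 2.0267, so e_3 = (-0.6295, 0.3992, -0.1689, 0.6449).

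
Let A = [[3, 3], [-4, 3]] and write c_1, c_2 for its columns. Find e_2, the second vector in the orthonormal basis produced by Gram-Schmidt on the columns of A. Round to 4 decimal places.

e_2 = (0.8000, 0.6000)

c_1 = (3, -4); ‖c_1‖ = 5.0000, so e_1 = (0.6000, -0.8000).
e_1·c_2 = 0.6000·3 + (-0.8000)·3 = -0.6000.
u_2 = c_2 + 0.6000·e_1 = (3.3600, 2.5200).
‖u_2‖ = 4.2000, so e_2 = (0.8000, 0.6000).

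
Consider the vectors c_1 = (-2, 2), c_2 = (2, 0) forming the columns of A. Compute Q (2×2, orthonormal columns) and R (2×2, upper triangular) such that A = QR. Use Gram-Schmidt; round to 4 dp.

c_1 = (-2, 2); ‖c_1‖ = 2.8284, so e_1 = (-0.7071, 0.7071).
e_1·c_2 = (-0.7071)·2 + 0.7071·0 = -1.4142.
u_2 = c_2 + 1.4142·e_1 = (1.0000, 1.0000).
‖u_2‖ = 1.4142, so e_2 = (0.7071, 0.7071).

Q = [[-0.7071, 0.7071], [0.7071, 0.7071]], R = [[2.8284, -1.4142], [0.0000, 1.4142]]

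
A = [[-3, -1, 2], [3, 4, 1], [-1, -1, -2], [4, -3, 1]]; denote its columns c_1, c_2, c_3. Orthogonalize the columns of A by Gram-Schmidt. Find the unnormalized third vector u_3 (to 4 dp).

u_3 = (2.2734, 0.6523, -1.8924, 0.7427)

c_1 = (-3, 3, -1, 4); ‖c_1‖ = 5.9161, so e_1 = (-0.5071, 0.5071, -0.1690, 0.6761).
e_1·c_2 = (-0.5071)·(-1) + 0.5071·4 + (-0.1690)·(-1) + 0.6761·(-3) = 0.6761.
u_2 = c_2 − 0.6761·e_1 = (-0.6571, 3.6571, -0.8857, -3.4571).
‖u_2‖ = 5.1520, so e_2 = (-0.1276, 0.7099, -0.1719, -0.6710).
e_1·c_3 = (-0.5071)·2 + 0.5071·1 + (-0.1690)·(-2) + 0.6761·1 = 0.5071; e_2·c_3 = (-0.1276)·2 + 0.7099·1 + (-0.1719)·(-2) + (-0.6710)·1 = 0.1276.
u_3 = c_3 − 0.5071·e_1 − 0.1276·e_2 = (2.2734, 0.6523, -1.8924, 0.7427).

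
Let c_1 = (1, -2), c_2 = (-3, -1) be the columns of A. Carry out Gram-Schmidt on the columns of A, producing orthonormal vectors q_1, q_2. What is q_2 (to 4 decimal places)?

c_1 = (1, -2); ‖c_1‖ = 2.2361, so q_1 = (0.4472, -0.8944).
q_1·c_2 = 0.4472·(-3) + (-0.8944)·(-1) = -0.4472.
u_2 = c_2 + 0.4472·q_1 = (-2.8000, -1.4000).
‖u_2‖ = 3.1305, so q_2 = (-0.8944, -0.4472).

q_2 = (-0.8944, -0.4472)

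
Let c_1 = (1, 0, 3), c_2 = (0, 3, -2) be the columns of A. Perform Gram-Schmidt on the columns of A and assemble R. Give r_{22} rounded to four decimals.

r_{22} = 3.0659

c_1 = (1, 0, 3); ‖c_1‖ = 3.1623, so q_1 = (0.3162, 0.0000, 0.9487).
q_1·c_2 = 0.3162·0 + 0.0000·3 + 0.9487·(-2) = -1.8974.
u_2 = c_2 + 1.8974·q_1 = (0.6000, 3.0000, -0.2000).
r_{22} = ‖u_2‖ = 3.0659.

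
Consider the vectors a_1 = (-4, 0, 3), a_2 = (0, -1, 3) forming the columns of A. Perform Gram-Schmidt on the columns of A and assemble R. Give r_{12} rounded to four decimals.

r_{12} = 1.8000

q_1 = a_1/‖a_1‖ = (-4, 0, 3)/5.0000 = (-0.8000, 0.0000, 0.6000).
r_{12} = q_1·a_2 = 1.8000.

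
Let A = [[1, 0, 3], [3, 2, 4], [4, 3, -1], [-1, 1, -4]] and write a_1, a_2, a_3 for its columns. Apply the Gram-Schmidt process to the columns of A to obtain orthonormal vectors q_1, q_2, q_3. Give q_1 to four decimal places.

q_1 = (0.1925, 0.5774, 0.7698, -0.1925)

q_1 = a_1/‖a_1‖ = (1, 3, 4, -1)/5.1962 = (0.1925, 0.5774, 0.7698, -0.1925).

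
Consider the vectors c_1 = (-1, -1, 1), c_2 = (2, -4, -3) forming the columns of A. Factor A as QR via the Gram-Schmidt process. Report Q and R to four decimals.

Q = [[-0.5774, 0.3113], [-0.5774, -0.8093], [0.5774, -0.4981]], R = [[1.7321, -0.5774], [0.0000, 5.3541]]

c_1 = (-1, -1, 1); ‖c_1‖ = 1.7321, so e_1 = (-0.5774, -0.5774, 0.5774).
e_1·c_2 = (-0.5774)·2 + (-0.5774)·(-4) + 0.5774·(-3) = -0.5774.
u_2 = c_2 + 0.5774·e_1 = (1.6667, -4.3333, -2.6667).
‖u_2‖ = 5.3541, so e_2 = (0.3113, -0.8093, -0.4981).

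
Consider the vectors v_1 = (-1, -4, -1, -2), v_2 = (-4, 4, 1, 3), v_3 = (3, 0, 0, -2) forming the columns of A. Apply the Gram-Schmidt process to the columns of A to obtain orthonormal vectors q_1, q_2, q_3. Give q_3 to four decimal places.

q_1 = v_1/‖v_1‖ = (-1, -4, -1, -2)/4.6904 = (-0.2132, -0.8528, -0.2132, -0.4264).
r_{12} = q_1·v_2 = -4.0508.
u_2 = v_2 + 4.0508·q_1 = (-4.8636, 0.5455, 0.1364, 1.2727).
‖u_2‖ = 5.0587, so q_2 = (-0.9614, 0.1078, 0.0270, 0.2516).
r_{13} = q_1·v_3 = 0.2132; r_{23} = q_2·v_3 = -3.3875.
u_3 = v_3 − 0.2132·q_1 + 3.3875·q_2 = (-0.2114, 0.5471, 0.1368, -1.0568).
‖u_3‖ = 1.2164, so q_3 = (-0.1738, 0.4498, 0.1124, -0.8688).

q_3 = (-0.1738, 0.4498, 0.1124, -0.8688)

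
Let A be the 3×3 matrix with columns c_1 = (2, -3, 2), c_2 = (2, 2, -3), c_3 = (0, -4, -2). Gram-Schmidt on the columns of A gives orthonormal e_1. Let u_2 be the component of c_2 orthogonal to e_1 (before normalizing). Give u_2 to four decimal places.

c_1 = (2, -3, 2); ‖c_1‖ = 4.1231, so e_1 = (0.4851, -0.7276, 0.4851).
e_1·c_2 = 0.4851·2 + (-0.7276)·2 + 0.4851·(-3) = -1.9403.
u_2 = c_2 + 1.9403·e_1 = (2.9412, 0.5882, -2.0588).

u_2 = (2.9412, 0.5882, -2.0588)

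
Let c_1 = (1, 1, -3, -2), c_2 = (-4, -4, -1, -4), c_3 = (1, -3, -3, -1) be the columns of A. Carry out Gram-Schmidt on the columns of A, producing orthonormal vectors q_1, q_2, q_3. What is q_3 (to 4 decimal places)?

c_1 = (1, 1, -3, -2); ‖c_1‖ = 3.8730, so q_1 = (0.2582, 0.2582, -0.7746, -0.5164).
q_1·c_2 = 0.2582·(-4) + 0.2582·(-4) + (-0.7746)·(-1) + (-0.5164)·(-4) = 0.7746.
u_2 = c_2 − 0.7746·q_1 = (-4.2000, -4.2000, -0.4000, -3.6000).
‖u_2‖ = 6.9570, so q_2 = (-0.6037, -0.6037, -0.0575, -0.5175).
q_1·c_3 = 0.2582·1 + 0.2582·(-3) + (-0.7746)·(-3) + (-0.5164)·(-1) = 2.3238; q_2·c_3 = (-0.6037)·1 + (-0.6037)·(-3) + (-0.0575)·(-3) + (-0.5175)·(-1) = 1.8974.
u_3 = c_3 − 2.3238·q_1 − 1.8974·q_2 = (1.5455, -2.4545, -1.0909, 1.1818).
‖u_3‖ = 3.3166, so q_3 = (0.4660, -0.7401, -0.3289, 0.3563).

q_3 = (0.4660, -0.7401, -0.3289, 0.3563)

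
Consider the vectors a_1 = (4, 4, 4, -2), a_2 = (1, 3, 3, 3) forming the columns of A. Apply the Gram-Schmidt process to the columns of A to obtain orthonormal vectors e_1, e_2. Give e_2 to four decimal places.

e_2 = (-0.1601, 0.3025, 0.3025, 0.8896)

e_1 = a_1/‖a_1‖ = (4, 4, 4, -2)/7.2111 = (0.5547, 0.5547, 0.5547, -0.2774).
r_{12} = e_1·a_2 = 3.0509.
u_2 = a_2 − 3.0509·e_1 = (-0.6923, 1.3077, 1.3077, 3.8462).
‖u_2‖ = 4.3235, so e_2 = (-0.1601, 0.3025, 0.3025, 0.8896).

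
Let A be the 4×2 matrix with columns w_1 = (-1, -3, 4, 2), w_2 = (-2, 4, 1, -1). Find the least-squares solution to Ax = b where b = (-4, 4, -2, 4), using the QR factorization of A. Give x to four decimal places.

w_1 = (-1, -3, 4, 2); ‖w_1‖ = 5.4772, so q_1 = (-0.1826, -0.5477, 0.7303, 0.3651).
q_1·w_2 = (-0.1826)·(-2) + (-0.5477)·4 + 0.7303·1 + 0.3651·(-1) = -1.4606.
u_2 = w_2 + 1.4606·q_1 = (-2.2667, 3.2000, 2.0667, -0.4667).
‖u_2‖ = 4.4572, so q_2 = (-0.5085, 0.7179, 0.4637, -0.1047).
Qᵀb = (-1.4606, 3.5598).
Back-substitute: x_2 = 3.5598/4.4572 = 0.7987.
x_1 = (-1.4606 + 1.4606·0.7987)/5.4772 = -0.0537.

x = (-0.0537, 0.7987)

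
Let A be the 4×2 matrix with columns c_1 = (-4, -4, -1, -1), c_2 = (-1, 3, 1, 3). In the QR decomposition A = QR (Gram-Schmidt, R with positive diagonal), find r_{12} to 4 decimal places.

r_{12} = -2.0580

c_1 = (-4, -4, -1, -1); ‖c_1‖ = 5.8310, so e_1 = (-0.6860, -0.6860, -0.1715, -0.1715).
r_{12} = e_1·c_2 = -2.0580.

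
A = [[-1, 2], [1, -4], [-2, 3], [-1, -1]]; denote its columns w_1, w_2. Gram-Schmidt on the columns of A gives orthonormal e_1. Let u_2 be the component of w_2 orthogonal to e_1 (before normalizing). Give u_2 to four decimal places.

u_2 = (0.4286, -2.4286, -0.1429, -2.5714)

w_1 = (-1, 1, -2, -1); ‖w_1‖ = 2.6458, so e_1 = (-0.3780, 0.3780, -0.7559, -0.3780).
e_1·w_2 = (-0.3780)·2 + 0.3780·(-4) + (-0.7559)·3 + (-0.3780)·(-1) = -4.1576.
u_2 = w_2 + 4.1576·e_1 = (0.4286, -2.4286, -0.1429, -2.5714).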